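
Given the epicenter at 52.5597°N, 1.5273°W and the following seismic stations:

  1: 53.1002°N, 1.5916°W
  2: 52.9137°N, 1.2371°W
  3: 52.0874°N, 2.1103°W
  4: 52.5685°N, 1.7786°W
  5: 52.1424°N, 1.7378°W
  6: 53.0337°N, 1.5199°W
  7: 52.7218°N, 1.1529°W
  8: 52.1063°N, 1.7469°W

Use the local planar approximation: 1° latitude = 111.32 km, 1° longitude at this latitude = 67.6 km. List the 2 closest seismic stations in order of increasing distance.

Distances from 52.5597°N, 1.5273°W:
1: √((0.5405·111.32)² + (-0.0643·67.6)²) = √(3620.243579 + 18.893627) = 60.3253 km
2: √((0.3540·111.32)² + (0.2902·67.6)²) = √(1552.933717 + 384.847091) = 44.0202 km
3: √((-0.4723·111.32)² + (-0.5830·67.6)²) = √(2764.281622 + 1553.211157) = 65.7076 km
4: √((0.0088·111.32)² + (-0.2513·67.6)²) = √(0.959648 + 288.588067) = 17.0161 km
5: √((-0.4173·111.32)² + (-0.2105·67.6)²) = √(2157.958879 + 202.487208) = 48.5844 km
6: √((0.4740·111.32)² + (0.0074·67.6)²) = √(2784.216986 + 0.250240) = 52.7681 km
7: √((0.1621·111.32)² + (0.3744·67.6)²) = √(325.621014 + 640.567753) = 31.0836 km
8: √((-0.4534·111.32)² + (-0.2196·67.6)²) = √(2547.472045 + 220.372837) = 52.6103 km
Sorted: 4 (17.0161 km) < 7 (31.0836 km) < 2 (44.0202 km) < 5 (48.5844 km) < …

4, 7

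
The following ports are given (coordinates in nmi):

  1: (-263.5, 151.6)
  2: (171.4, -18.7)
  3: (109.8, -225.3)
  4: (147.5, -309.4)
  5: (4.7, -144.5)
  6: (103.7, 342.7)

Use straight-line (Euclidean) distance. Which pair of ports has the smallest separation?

Pairwise distances:
1–2: 467.1 nmi
1–3: 530.5 nmi
1–4: 617.6 nmi
1–5: 399.5 nmi
1–6: 414.0 nmi
2–3: 215.6 nmi
2–4: 291.7 nmi
2–5: 208.8 nmi
2–6: 367.7 nmi
3–4: 92.2 nmi
3–5: 132.6 nmi
3–6: 568.0 nmi
4–5: 218.1 nmi
4–6: 653.6 nmi
5–6: 497.2 nmi
Closest pair: 3–4 at 92.2 nmi.

3 and 4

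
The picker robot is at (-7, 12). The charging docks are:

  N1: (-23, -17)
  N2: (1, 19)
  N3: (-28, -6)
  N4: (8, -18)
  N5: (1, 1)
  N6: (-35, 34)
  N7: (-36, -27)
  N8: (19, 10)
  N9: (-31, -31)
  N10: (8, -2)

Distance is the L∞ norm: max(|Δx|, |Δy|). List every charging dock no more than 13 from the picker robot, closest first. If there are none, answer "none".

N2, N5

Distances from (-7, 12):
N1: 29
N2: 8
N3: 21
N4: 30
N5: 11
N6: 28
N7: 39
N8: 26
N9: 43
N10: 15
Threshold 13: N2 (8), N5 (11) are within range.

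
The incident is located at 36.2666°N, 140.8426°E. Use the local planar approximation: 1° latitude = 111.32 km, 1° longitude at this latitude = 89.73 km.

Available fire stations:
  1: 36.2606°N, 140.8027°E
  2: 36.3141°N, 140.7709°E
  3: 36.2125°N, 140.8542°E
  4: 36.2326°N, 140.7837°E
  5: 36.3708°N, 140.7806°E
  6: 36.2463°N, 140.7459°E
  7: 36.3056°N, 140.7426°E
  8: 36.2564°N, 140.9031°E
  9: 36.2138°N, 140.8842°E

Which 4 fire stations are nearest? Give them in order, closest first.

Distances from 36.2666°N, 140.8426°E:
1: √((-0.0060·111.32)² + (-0.0399·89.73)²) = √(0.446117 + 12.818025) = 3.6420 km
2: √((0.0475·111.32)² + (-0.0717·89.73)²) = √(27.959771 + 41.391737) = 8.3278 km
3: √((-0.0541·111.32)² + (0.0116·89.73)²) = √(36.269446 + 1.083406) = 6.1117 km
4: √((-0.0340·111.32)² + (-0.0589·89.73)²) = √(14.325317 + 27.932250) = 6.5006 km
5: √((0.1042·111.32)² + (-0.0620·89.73)²) = √(134.549421 + 30.949862) = 12.8647 km
6: √((-0.0203·111.32)² + (-0.0967·89.73)²) = √(5.106678 + 75.288437) = 8.9663 km
7: √((0.0390·111.32)² + (-0.1000·89.73)²) = √(18.848449 + 80.514729) = 9.9681 km
8: √((-0.0102·111.32)² + (0.0605·89.73)²) = √(1.289278 + 29.470404) = 5.5461 km
9: √((-0.0528·111.32)² + (0.0416·89.73)²) = √(34.547310 + 13.933557) = 6.9628 km
Sorted: 1 (3.6420 km) < 8 (5.5461 km) < 3 (6.1117 km) < 4 (6.5006 km) < 9 (6.9628 km) < 2 (8.3278 km) < …

1, 8, 3, 4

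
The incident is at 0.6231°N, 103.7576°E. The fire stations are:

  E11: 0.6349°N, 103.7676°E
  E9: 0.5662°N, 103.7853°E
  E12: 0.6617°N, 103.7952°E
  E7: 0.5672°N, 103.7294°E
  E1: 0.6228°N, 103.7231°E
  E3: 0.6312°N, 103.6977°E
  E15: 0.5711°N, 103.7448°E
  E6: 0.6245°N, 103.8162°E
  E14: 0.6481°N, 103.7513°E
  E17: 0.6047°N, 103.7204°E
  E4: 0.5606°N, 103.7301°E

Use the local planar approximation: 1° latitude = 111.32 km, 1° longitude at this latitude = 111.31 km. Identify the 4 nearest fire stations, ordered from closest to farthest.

E11, E14, E1, E17

Distances from 0.6231°N, 103.7576°E:
E11: √((0.0118·111.32)² + (0.0100·111.31)²) = √(1.725482 + 1.238992) = 1.7218 km
E9: √((-0.0569·111.32)² + (0.0277·111.31)²) = √(40.120924 + 9.506659) = 7.0447 km
E12: √((0.0386·111.32)² + (0.0376·111.31)²) = √(18.463796 + 17.516368) = 5.9983 km
E7: √((-0.0559·111.32)² + (-0.0282·111.31)²) = √(38.723090 + 9.852957) = 6.9697 km
E1: √((-0.0003·111.32)² + (-0.0345·111.31)²) = √(0.001115 + 14.747098) = 3.8403 km
E3: √((0.0081·111.32)² + (-0.0599·111.31)²) = √(0.813048 + 44.455143) = 6.7282 km
E15: √((-0.0520·111.32)² + (-0.0128·111.31)²) = √(33.508353 + 2.029964) = 5.9614 km
E6: √((0.0014·111.32)² + (0.0586·111.31)²) = √(0.024289 + 42.546476) = 6.5246 km
E14: √((0.0250·111.32)² + (-0.0063·111.31)²) = √(7.745089 + 0.491756) = 2.8700 km
E17: √((-0.0184·111.32)² + (-0.0372·111.31)²) = √(4.195484 + 17.145661) = 4.6196 km
E4: √((-0.0625·111.32)² + (-0.0275·111.31)²) = √(48.406806 + 9.369874) = 7.6011 km
Sorted: E11 (1.7218 km) < E14 (2.8700 km) < E1 (3.8403 km) < E17 (4.6196 km) < E15 (5.9614 km) < E12 (5.9983 km) < …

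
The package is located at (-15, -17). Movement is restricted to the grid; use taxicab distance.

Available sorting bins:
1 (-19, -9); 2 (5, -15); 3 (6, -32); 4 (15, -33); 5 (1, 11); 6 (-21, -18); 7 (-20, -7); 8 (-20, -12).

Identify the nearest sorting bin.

Distances from (-15, -17):
1: 12
2: 22
3: 36
4: 46
5: 44
6: 7
7: 15
8: 10
Minimum: 6 at 7.

6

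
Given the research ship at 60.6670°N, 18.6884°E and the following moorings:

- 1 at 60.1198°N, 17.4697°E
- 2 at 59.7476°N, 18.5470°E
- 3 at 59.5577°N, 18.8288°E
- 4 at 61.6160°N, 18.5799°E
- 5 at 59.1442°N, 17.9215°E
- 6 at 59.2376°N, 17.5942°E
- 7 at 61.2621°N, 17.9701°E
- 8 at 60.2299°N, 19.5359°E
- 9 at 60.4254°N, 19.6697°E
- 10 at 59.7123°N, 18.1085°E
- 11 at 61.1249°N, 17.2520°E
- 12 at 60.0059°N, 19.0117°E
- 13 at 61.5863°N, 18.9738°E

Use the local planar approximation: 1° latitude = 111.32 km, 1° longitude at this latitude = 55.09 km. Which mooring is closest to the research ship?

9

Distances from 60.6670°N, 18.6884°E:
1: √((-0.5472·111.32)² + (-1.2187·55.09)²) = √(3710.552432 + 4507.535617) = 90.6537 km
2: √((-0.9194·111.32)² + (-0.1414·55.09)²) = √(10475.032863 + 60.679831) = 102.6436 km
3: √((-1.1093·111.32)² + (0.1404·55.09)²) = √(15249.107334 + 59.824594) = 123.7293 km
4: √((0.9490·111.32)² + (-0.1085·55.09)²) = √(11160.375838 + 35.727697) = 105.8116 km
5: √((-1.5228·111.32)² + (-0.7669·55.09)²) = √(28736.384871 + 1784.937527) = 174.7035 km
6: √((-1.4294·111.32)² + (-1.0942·55.09)²) = √(25319.431539 + 3633.615468) = 170.1559 km
7: √((0.5951·111.32)² + (-0.7183·55.09)²) = √(4388.603002 + 1565.875675) = 77.1653 km
8: √((-0.4371·111.32)² + (0.8475·55.09)²) = √(2367.598239 + 2179.841711) = 67.4347 km
9: √((-0.2416·111.32)² + (0.9813·55.09)²) = √(723.336291 + 2922.463814) = 60.3805 km
10: √((-0.9547·111.32)² + (-0.5799·55.09)²) = √(11294.844090 + 1020.591066) = 110.9749 km
11: √((0.4579·111.32)² + (-1.4364·55.09)²) = √(2598.290362 + 6261.758841) = 94.1278 km
12: √((-0.6611·111.32)² + (0.3233·55.09)²) = √(5416.025615 + 317.217365) = 75.7182 km
13: √((0.9193·111.32)² + (0.2854·55.09)²) = √(10472.754320 + 247.202855) = 103.5372 km
Minimum: 9 at 60.3805 km.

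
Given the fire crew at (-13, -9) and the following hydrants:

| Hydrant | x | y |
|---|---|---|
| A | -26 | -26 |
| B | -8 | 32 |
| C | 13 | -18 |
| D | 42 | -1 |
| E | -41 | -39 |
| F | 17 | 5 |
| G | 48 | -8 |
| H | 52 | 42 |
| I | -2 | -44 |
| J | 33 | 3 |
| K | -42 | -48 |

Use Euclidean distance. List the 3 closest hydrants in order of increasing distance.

A, C, F

Distances from (-13, -9):
A: 21.4
B: 41.3
C: 27.5
D: 55.6
E: 41.0
F: 33.1
G: 61.0
H: 82.6
I: 36.7
J: 47.5
K: 48.6
Sorted: A (21.4) < C (27.5) < F (33.1) < I (36.7) < E (41.0) < …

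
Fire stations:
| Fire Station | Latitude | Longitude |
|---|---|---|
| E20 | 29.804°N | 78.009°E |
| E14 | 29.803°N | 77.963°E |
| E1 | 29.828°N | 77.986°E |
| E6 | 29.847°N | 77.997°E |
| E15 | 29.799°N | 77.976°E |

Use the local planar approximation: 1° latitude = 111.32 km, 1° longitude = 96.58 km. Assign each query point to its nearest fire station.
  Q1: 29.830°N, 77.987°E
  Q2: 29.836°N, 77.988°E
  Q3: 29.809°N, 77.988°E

Q1 at 29.830°N, 77.987°E:
  E20: √((-0.026·111.32)² + (0.022·96.58)²) = √(8.37709 + 4.51461) = 3.591 km
  E14: √((-0.027·111.32)² + (-0.024·96.58)²) = √(9.03387 + 5.37275) = 3.796 km
  E1: √((-0.002·111.32)² + (-0.001·96.58)²) = √(0.04957 + 0.00933) = 0.243 km
  E6: √((0.017·111.32)² + (0.010·96.58)²) = √(3.58133 + 0.93277) = 2.125 km
  E15: √((-0.031·111.32)² + (-0.011·96.58)²) = √(11.90885 + 1.12865) = 3.611 km
  → nearest: E1 (0.243 km)
Q2 at 29.836°N, 77.988°E:
  E20: √((-0.032·111.32)² + (0.021·96.58)²) = √(12.68955 + 4.11351) = 4.099 km
  E14: √((-0.033·111.32)² + (-0.025·96.58)²) = √(13.49504 + 5.82981) = 4.396 km
  E1: √((-0.008·111.32)² + (-0.002·96.58)²) = √(0.79310 + 0.03731) = 0.911 km
  E6: √((0.011·111.32)² + (0.009·96.58)²) = √(1.49945 + 0.75554) = 1.502 km
  E15: √((-0.037·111.32)² + (-0.012·96.58)²) = √(16.96484 + 1.34319) = 4.279 km
  → nearest: E1 (0.911 km)
Q3 at 29.809°N, 77.988°E:
  E20: √((-0.005·111.32)² + (0.021·96.58)²) = √(0.30980 + 4.11351) = 2.103 km
  E14: √((-0.006·111.32)² + (-0.025·96.58)²) = √(0.44612 + 5.82981) = 2.505 km
  E1: √((0.019·111.32)² + (-0.002·96.58)²) = √(4.47356 + 0.03731) = 2.124 km
  E6: √((0.038·111.32)² + (0.009·96.58)²) = √(17.89425 + 0.75554) = 4.319 km
  E15: √((-0.010·111.32)² + (-0.012·96.58)²) = √(1.23921 + 1.34319) = 1.607 km
  → nearest: E15 (1.607 km)

Q1→E1; Q2→E1; Q3→E15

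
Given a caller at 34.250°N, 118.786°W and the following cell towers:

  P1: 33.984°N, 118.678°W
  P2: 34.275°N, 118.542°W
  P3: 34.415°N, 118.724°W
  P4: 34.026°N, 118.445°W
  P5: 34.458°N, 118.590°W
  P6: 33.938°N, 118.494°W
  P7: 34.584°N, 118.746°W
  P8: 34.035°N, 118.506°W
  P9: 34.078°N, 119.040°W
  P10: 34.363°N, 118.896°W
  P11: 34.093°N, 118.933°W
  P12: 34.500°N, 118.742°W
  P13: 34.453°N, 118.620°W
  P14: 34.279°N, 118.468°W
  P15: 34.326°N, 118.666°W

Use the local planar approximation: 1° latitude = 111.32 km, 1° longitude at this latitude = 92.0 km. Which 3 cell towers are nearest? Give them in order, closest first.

Distances from 34.250°N, 118.786°W:
P1: √((-0.266·111.32)² + (0.108·92.0)²) = √(876.81843 + 98.72410) = 31.234 km
P2: √((0.025·111.32)² + (0.244·92.0)²) = √(7.74509 + 503.91270) = 22.620 km
P3: √((0.165·111.32)² + (0.062·92.0)²) = √(337.37608 + 32.53562) = 19.233 km
P4: √((-0.224·111.32)² + (0.341·92.0)²) = √(621.78814 + 984.20238) = 40.075 km
P5: √((0.208·111.32)² + (0.196·92.0)²) = √(536.13365 + 325.15302) = 29.348 km
P6: √((-0.312·111.32)² + (0.292·92.0)²) = √(1206.30071 + 721.67450) = 43.909 km
P7: √((0.334·111.32)² + (0.040·92.0)²) = √(1382.41784 + 13.54240) = 37.363 km
P8: √((-0.215·111.32)² + (0.280·92.0)²) = √(572.82678 + 663.57760) = 35.163 km
P9: √((-0.172·111.32)² + (-0.254·92.0)²) = √(366.60914 + 546.06342) = 30.210 km
P10: √((0.113·111.32)² + (-0.110·92.0)²) = √(158.23527 + 102.41440) = 16.145 km
P11: √((-0.157·111.32)² + (-0.147·92.0)²) = √(305.45392 + 182.89858) = 22.099 km
P12: √((0.250·111.32)² + (0.044·92.0)²) = √(774.50890 + 16.38630) = 28.123 km
P13: √((0.203·111.32)² + (0.166·92.0)²) = √(510.66780 + 233.23398) = 27.275 km
P14: √((0.029·111.32)² + (0.318·92.0)²) = √(10.42179 + 855.91354) = 29.434 km
P15: √((0.076·111.32)² + (0.120·92.0)²) = √(71.57701 + 121.88160) = 13.909 km
Sorted: P15 (13.909 km) < P10 (16.145 km) < P3 (19.233 km) < P11 (22.099 km) < P2 (22.620 km) < …

P15, P10, P3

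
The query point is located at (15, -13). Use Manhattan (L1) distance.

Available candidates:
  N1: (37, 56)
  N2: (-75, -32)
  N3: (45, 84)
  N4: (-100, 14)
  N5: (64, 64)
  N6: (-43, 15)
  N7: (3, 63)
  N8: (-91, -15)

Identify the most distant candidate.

N4

Distances from (15, -13):
N1: 91
N2: 109
N3: 127
N4: 142
N5: 126
N6: 86
N7: 88
N8: 108
Maximum: N4 at 142.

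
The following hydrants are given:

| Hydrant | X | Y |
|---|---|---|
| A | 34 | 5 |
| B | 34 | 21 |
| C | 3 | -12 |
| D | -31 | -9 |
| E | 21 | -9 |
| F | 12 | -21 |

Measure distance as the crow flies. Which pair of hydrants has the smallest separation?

Pairwise distances:
A–B: √((0)² + (16)²) = √(0.0000 + 256.0000) = 16.00
A–C: √((-31)² + (-17)²) = √(961.0000 + 289.0000) = 35.36
A–D: √((-65)² + (-14)²) = √(4225.0000 + 196.0000) = 66.49
A–E: √((-13)² + (-14)²) = √(169.0000 + 196.0000) = 19.10
A–F: √((-22)² + (-26)²) = √(484.0000 + 676.0000) = 34.06
B–C: √((-31)² + (-33)²) = √(961.0000 + 1089.0000) = 45.28
B–D: √((-65)² + (-30)²) = √(4225.0000 + 900.0000) = 71.59
B–E: √((-13)² + (-30)²) = √(169.0000 + 900.0000) = 32.70
B–F: √((-22)² + (-42)²) = √(484.0000 + 1764.0000) = 47.41
C–D: √((-34)² + (3)²) = √(1156.0000 + 9.0000) = 34.13
C–E: √((18)² + (3)²) = √(324.0000 + 9.0000) = 18.25
C–F: √((9)² + (-9)²) = √(81.0000 + 81.0000) = 12.73
D–E: √((52)² + (0)²) = √(2704.0000 + 0.0000) = 52.00
D–F: √((43)² + (-12)²) = √(1849.0000 + 144.0000) = 44.64
E–F: √((-9)² + (-12)²) = √(81.0000 + 144.0000) = 15.00
Closest pair: C–F at 12.73.

C and F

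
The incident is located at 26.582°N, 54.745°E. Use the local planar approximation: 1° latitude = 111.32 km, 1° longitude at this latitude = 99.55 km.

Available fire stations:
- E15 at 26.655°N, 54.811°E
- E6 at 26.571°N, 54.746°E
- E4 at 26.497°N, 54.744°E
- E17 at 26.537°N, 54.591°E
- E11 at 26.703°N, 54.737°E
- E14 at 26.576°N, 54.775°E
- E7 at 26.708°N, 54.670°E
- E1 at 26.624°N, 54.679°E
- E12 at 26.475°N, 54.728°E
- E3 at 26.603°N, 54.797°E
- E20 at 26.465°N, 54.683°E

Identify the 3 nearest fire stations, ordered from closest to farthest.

Distances from 26.582°N, 54.745°E:
E15: 10.450 km
E6: 1.229 km
E4: 9.463 km
E17: 16.128 km
E11: 13.493 km
E14: 3.060 km
E7: 15.890 km
E1: 8.064 km
E12: 12.031 km
E3: 5.680 km
E20: 14.413 km
Sorted: E6 (1.229 km) < E14 (3.060 km) < E3 (5.680 km) < E1 (8.064 km) < E4 (9.463 km) < …

E6, E14, E3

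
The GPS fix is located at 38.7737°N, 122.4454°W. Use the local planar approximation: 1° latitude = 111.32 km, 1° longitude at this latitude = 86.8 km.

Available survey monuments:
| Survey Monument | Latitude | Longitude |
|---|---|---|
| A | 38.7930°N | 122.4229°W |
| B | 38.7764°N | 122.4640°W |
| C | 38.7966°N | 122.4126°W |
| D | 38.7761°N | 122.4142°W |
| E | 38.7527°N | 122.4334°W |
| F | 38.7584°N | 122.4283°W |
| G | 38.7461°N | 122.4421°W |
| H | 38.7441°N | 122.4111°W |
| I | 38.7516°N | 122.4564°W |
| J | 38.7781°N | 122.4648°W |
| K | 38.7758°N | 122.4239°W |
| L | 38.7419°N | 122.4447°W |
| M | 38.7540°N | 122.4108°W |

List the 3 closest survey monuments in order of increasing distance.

Distances from 38.7737°N, 122.4454°W:
A: 2.9035 km
B: 1.6422 km
C: 3.8215 km
D: 2.7213 km
E: 2.5593 km
F: 2.2592 km
G: 3.0858 km
H: 4.4409 km
I: 2.6390 km
J: 1.7537 km
K: 1.8808 km
L: 3.5405 km
M: 3.7187 km
Sorted: B (1.6422 km) < J (1.7537 km) < K (1.8808 km) < F (2.2592 km) < E (2.5593 km) < …

B, J, K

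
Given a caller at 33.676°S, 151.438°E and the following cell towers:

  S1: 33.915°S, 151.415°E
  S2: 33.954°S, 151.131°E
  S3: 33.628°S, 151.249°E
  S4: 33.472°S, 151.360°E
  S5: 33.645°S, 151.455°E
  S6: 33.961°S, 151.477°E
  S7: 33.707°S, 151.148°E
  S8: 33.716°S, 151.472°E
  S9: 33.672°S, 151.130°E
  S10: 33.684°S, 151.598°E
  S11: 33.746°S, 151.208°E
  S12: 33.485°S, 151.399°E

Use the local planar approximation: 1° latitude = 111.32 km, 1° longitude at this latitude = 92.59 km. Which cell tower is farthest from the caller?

S2

Distances from 33.676°S, 151.438°E:
S1: √((-0.239·111.32)² + (-0.023·92.59)²) = √(707.85157 + 4.53507) = 26.691 km
S2: √((-0.278·111.32)² + (-0.307·92.59)²) = √(957.71433 + 807.98802) = 42.020 km
S3: √((0.048·111.32)² + (-0.189·92.59)²) = √(28.55150 + 306.23285) = 18.297 km
S4: √((0.204·111.32)² + (-0.078·92.59)²) = √(515.71140 + 52.15757) = 23.830 km
S5: √((0.031·111.32)² + (0.017·92.59)²) = √(11.90885 + 2.47757) = 3.793 km
S6: √((-0.285·111.32)² + (0.039·92.59)²) = √(1006.55177 + 13.03939) = 31.931 km
S7: √((-0.031·111.32)² + (-0.290·92.59)²) = √(11.90885 + 720.98157) = 27.072 km
S8: √((-0.040·111.32)² + (0.034·92.59)²) = √(19.82743 + 9.91028) = 5.453 km
S9: √((0.004·111.32)² + (-0.308·92.59)²) = √(0.19827 + 813.26035) = 28.521 km
S10: √((-0.008·111.32)² + (0.160·92.59)²) = √(0.79310 + 219.46645) = 14.841 km
S11: √((-0.070·111.32)² + (-0.230·92.59)²) = √(60.72150 + 453.50684) = 22.677 km
S12: √((0.191·111.32)² + (-0.039·92.59)²) = √(452.07775 + 13.03939) = 21.567 km
Maximum: S2 at 42.020 km.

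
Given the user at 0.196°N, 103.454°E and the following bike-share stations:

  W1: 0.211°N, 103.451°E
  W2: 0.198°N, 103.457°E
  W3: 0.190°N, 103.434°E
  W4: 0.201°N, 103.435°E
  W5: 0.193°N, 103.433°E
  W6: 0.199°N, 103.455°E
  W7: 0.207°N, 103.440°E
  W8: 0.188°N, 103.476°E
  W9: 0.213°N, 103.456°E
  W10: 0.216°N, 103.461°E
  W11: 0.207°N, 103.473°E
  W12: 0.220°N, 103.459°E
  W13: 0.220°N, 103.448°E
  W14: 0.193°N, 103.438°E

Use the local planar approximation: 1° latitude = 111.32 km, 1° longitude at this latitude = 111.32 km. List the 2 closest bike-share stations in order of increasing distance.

W6, W2

Distances from 0.196°N, 103.454°E:
W1: 1.703 km
W2: 0.401 km
W3: 2.324 km
W4: 2.187 km
W5: 2.361 km
W6: 0.352 km
W7: 1.982 km
W8: 2.606 km
W9: 1.905 km
W10: 2.359 km
W11: 2.444 km
W12: 2.729 km
W13: 2.754 km
W14: 1.812 km
Sorted: W6 (0.352 km) < W2 (0.401 km) < W1 (1.703 km) < W14 (1.812 km) < …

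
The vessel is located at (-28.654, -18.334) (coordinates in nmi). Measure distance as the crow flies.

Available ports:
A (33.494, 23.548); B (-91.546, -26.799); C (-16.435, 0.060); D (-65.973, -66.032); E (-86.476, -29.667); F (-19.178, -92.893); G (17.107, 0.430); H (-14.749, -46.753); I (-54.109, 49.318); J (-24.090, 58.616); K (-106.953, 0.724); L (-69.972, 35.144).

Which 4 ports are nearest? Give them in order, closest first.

Distances from (-28.654, -18.334):
A: 74.943 nmi
B: 63.459 nmi
C: 22.083 nmi
D: 60.562 nmi
E: 58.922 nmi
F: 75.159 nmi
G: 49.459 nmi
H: 31.638 nmi
I: 72.282 nmi
J: 77.085 nmi
K: 80.585 nmi
L: 67.580 nmi
Sorted: C (22.083 nmi) < H (31.638 nmi) < G (49.459 nmi) < E (58.922 nmi) < D (60.562 nmi) < B (63.459 nmi) < …

C, H, G, E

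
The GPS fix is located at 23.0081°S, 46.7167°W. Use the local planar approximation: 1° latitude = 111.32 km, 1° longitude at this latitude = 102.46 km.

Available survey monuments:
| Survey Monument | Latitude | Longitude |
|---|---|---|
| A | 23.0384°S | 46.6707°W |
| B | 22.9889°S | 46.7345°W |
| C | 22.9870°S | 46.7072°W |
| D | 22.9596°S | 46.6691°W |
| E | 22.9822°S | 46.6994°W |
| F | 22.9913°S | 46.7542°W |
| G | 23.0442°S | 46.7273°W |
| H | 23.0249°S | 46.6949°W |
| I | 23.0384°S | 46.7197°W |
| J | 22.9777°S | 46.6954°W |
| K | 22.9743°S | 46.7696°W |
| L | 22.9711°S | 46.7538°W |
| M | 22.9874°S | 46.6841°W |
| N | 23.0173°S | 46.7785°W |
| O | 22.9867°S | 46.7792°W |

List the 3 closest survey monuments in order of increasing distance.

Distances from 23.0081°S, 46.7167°W:
A: √((-0.0303·111.32)² + (0.0460·102.46)²) = √(11.377102 + 22.213877) = 5.7958 km
B: √((0.0192·111.32)² + (-0.0178·102.46)²) = √(4.568239 + 3.326203) = 2.8097 km
C: √((0.0211·111.32)² + (0.0095·102.46)²) = √(5.517106 + 0.947449) = 2.5425 km
D: √((0.0485·111.32)² + (0.0476·102.46)²) = √(29.149417 + 23.786065) = 7.2757 km
E: √((0.0259·111.32)² + (0.0173·102.46)²) = √(8.312773 + 3.141962) = 3.3845 km
F: √((0.0168·111.32)² + (-0.0375·102.46)²) = √(3.497558 + 14.762885) = 4.2732 km
G: √((-0.0361·111.32)² + (-0.0106·102.46)²) = √(16.149564 + 1.179561) = 4.1628 km
H: √((-0.0168·111.32)² + (0.0218·102.46)²) = √(3.497558 + 4.989094) = 2.9132 km
I: √((-0.0303·111.32)² + (-0.0030·102.46)²) = √(11.377102 + 0.094482) = 3.3870 km
J: √((0.0304·111.32)² + (0.0213·102.46)²) = √(11.452322 + 4.762861) = 4.0268 km
K: √((0.0338·111.32)² + (-0.0529·102.46)²) = √(14.157279 + 29.377853) = 6.5981 km
L: √((0.0370·111.32)² + (-0.0371·102.46)²) = √(16.964843 + 14.449623) = 5.6049 km
M: √((0.0207·111.32)² + (0.0326·102.46)²) = √(5.309909 + 11.156909) = 4.0579 km
N: √((-0.0092·111.32)² + (-0.0618·102.46)²) = √(1.048871 + 40.094579) = 6.4143 km
O: √((0.0214·111.32)² + (-0.0625·102.46)²) = √(5.675106 + 41.008014) = 6.8325 km
Sorted: C (2.5425 km) < B (2.8097 km) < H (2.9132 km) < E (3.3845 km) < I (3.3870 km) < …

C, B, H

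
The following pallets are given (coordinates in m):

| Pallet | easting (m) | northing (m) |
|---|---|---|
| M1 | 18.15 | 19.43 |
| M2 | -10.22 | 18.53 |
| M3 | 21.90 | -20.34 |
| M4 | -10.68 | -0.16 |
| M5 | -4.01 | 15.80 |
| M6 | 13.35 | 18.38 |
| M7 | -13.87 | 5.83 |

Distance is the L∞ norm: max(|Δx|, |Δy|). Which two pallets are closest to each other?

M1 and M6

Pairwise distances:
M1–M2: 28.37 m
M1–M3: 39.77 m
M1–M4: 28.83 m
M1–M5: 22.16 m
M1–M6: 4.80 m
M1–M7: 32.02 m
M2–M3: 38.87 m
M2–M4: 18.69 m
M2–M5: 6.21 m
M2–M6: 23.57 m
M2–M7: 12.70 m
M3–M4: 32.58 m
M3–M5: 36.14 m
M3–M6: 38.72 m
M3–M7: 35.77 m
M4–M5: 15.96 m
M4–M6: 24.03 m
M4–M7: 5.99 m
M5–M6: 17.36 m
M5–M7: 9.97 m
M6–M7: 27.22 m
Closest pair: M1–M6 at 4.80 m.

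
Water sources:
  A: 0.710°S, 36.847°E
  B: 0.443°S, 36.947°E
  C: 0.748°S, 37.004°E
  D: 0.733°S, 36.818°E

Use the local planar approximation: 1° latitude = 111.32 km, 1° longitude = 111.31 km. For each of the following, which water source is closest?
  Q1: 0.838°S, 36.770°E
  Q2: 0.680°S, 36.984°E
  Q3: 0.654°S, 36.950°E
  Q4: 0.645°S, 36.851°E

Q1→D; Q2→C; Q3→C; Q4→A

Q1 at 0.838°S, 36.770°E:
  A: √((0.128·111.32)² + (0.077·111.31)²) = √(203.03286 + 73.45981) = 16.628 km
  B: √((0.395·111.32)² + (0.177·111.31)²) = √(1933.48402 + 388.16368) = 48.183 km
  C: √((0.090·111.32)² + (0.234·111.31)²) = √(100.37635 + 678.42225) = 27.907 km
  D: √((0.105·111.32)² + (0.048·111.31)²) = √(136.62337 + 28.54637) = 12.852 km
  → nearest: D (12.852 km)
Q2 at 0.680°S, 36.984°E:
  A: √((-0.030·111.32)² + (-0.137·111.31)²) = √(11.15293 + 232.54634) = 15.611 km
  B: √((0.237·111.32)² + (-0.037·111.31)²) = √(696.05425 + 16.96180) = 26.702 km
  C: √((-0.068·111.32)² + (0.020·111.31)²) = √(57.30127 + 4.95597) = 7.890 km
  D: √((-0.053·111.32)² + (-0.166·111.31)²) = √(34.80953 + 341.41653) = 19.397 km
  → nearest: C (7.890 km)
Q3 at 0.654°S, 36.950°E:
  A: √((-0.056·111.32)² + (-0.103·111.31)²) = √(38.86176 + 131.44462) = 13.050 km
  B: √((0.211·111.32)² + (-0.003·111.31)²) = √(551.71057 + 0.11151) = 23.491 km
  C: √((-0.094·111.32)² + (0.054·111.31)²) = √(109.49697 + 36.12900) = 12.068 km
  D: √((-0.079·111.32)² + (-0.132·111.31)²) = √(77.33936 + 215.88190) = 17.124 km
  → nearest: C (12.068 km)
Q4 at 0.645°S, 36.851°E:
  A: √((-0.065·111.32)² + (-0.004·111.31)²) = √(52.35680 + 0.19824) = 7.249 km
  B: √((0.202·111.32)² + (0.096·111.31)²) = √(505.64898 + 114.18547) = 24.896 km
  C: √((-0.103·111.32)² + (0.153·111.31)²) = √(131.46824 + 290.03555) = 20.531 km
  D: √((-0.088·111.32)² + (-0.033·111.31)²) = √(95.96475 + 13.49262) = 10.462 km
  → nearest: A (7.249 km)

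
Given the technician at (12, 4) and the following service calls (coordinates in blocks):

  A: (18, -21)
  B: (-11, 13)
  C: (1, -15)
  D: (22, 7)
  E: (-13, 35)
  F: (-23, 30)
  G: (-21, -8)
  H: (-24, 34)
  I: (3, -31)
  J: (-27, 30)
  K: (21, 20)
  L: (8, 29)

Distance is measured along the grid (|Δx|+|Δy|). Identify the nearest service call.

D

Distances from (12, 4):
A: |6| + |-25| = 6 + 25 = 31 blocks
B: |-23| + |9| = 23 + 9 = 32 blocks
C: |-11| + |-19| = 11 + 19 = 30 blocks
D: |10| + |3| = 10 + 3 = 13 blocks
E: |-25| + |31| = 25 + 31 = 56 blocks
F: |-35| + |26| = 35 + 26 = 61 blocks
G: |-33| + |-12| = 33 + 12 = 45 blocks
H: |-36| + |30| = 36 + 30 = 66 blocks
I: |-9| + |-35| = 9 + 35 = 44 blocks
J: |-39| + |26| = 39 + 26 = 65 blocks
K: |9| + |16| = 9 + 16 = 25 blocks
L: |-4| + |25| = 4 + 25 = 29 blocks
Minimum: D at 13 blocks.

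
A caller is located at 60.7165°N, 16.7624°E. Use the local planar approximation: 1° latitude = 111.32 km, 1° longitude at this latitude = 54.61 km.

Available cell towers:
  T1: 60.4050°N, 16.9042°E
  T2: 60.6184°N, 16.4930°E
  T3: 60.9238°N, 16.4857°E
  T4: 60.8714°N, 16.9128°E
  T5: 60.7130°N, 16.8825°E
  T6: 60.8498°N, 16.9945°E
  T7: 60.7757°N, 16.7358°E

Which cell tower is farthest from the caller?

Distances from 60.7165°N, 16.7624°E:
T1: √((-0.3115·111.32)² + (0.1418·54.61)²) = √(1202.437459 + 59.964859) = 35.5303 km
T2: √((-0.0981·111.32)² + (-0.2694·54.61)²) = √(119.257146 + 216.441002) = 18.3221 km
T3: √((0.2073·111.32)² + (-0.2767·54.61)²) = √(532.531129 + 228.329839) = 27.5837 km
T4: √((0.1549·111.32)² + (0.1504·54.61)²) = √(297.337189 + 67.459020) = 19.0996 km
T5: √((-0.0035·111.32)² + (0.1201·54.61)²) = √(0.151804 + 43.016034) = 6.5702 km
T6: √((0.1333·111.32)² + (0.2321·54.61)²) = √(220.194615 + 160.655143) = 19.5154 km
T7: √((0.0592·111.32)² + (-0.0266·54.61)²) = √(43.429998 + 2.110122) = 6.7483 km
Maximum: T1 at 35.5303 km.

T1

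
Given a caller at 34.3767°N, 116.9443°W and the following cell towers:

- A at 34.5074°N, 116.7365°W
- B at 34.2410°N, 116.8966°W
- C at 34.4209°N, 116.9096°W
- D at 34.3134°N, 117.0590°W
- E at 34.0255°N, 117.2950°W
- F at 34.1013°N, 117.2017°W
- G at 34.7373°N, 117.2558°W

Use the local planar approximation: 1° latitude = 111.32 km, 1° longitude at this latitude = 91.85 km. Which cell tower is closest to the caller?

Distances from 34.3767°N, 116.9443°W:
A: √((0.1307·111.32)² + (0.2078·91.85)²) = √(211.688649 + 364.291810) = 23.9996 km
B: √((-0.1357·111.32)² + (0.0477·91.85)²) = √(228.194982 + 19.195308) = 15.7286 km
C: √((0.0442·111.32)² + (0.0347·91.85)²) = √(24.209785 + 10.158212) = 5.8624 km
D: √((-0.0633·111.32)² + (-0.1147·91.85)²) = √(49.653951 + 110.990334) = 12.6746 km
E: √((-0.3512·111.32)² + (-0.3507·91.85)²) = √(1528.464688 + 1037.599737) = 50.6563 km
F: √((-0.2754·111.32)² + (-0.2574·91.85)²) = √(939.884023 + 558.953148) = 38.7148 km
G: √((0.3606·111.32)² + (-0.3115·91.85)²) = √(1611.379522 + 818.605057) = 49.2949 km
Minimum: C at 5.8624 km.

C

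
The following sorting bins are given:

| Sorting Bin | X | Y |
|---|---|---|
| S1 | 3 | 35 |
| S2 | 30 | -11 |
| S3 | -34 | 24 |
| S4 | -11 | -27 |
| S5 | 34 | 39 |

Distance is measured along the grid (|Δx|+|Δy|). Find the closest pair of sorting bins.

Pairwise distances:
S1–S5: 35
S1–S3: 48
S2–S5: 54
S2–S4: 57
S1–S2: 73
S3–S4: 74
S1–S4: 76
S3–S5: 83
S2–S3: 99
S4–S5: 111
Closest pair: S1–S5 at 35.

S1 and S5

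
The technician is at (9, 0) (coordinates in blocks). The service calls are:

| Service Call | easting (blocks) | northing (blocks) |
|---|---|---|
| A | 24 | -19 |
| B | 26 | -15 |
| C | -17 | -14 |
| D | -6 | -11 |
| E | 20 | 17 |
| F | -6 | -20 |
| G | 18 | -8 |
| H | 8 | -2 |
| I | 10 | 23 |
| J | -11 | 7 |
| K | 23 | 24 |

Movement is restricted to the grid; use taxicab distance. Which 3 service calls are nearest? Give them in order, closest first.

Distances from (9, 0):
A: |15| + |-19| = 15 + 19 = 34 blocks
B: |17| + |-15| = 17 + 15 = 32 blocks
C: |-26| + |-14| = 26 + 14 = 40 blocks
D: |-15| + |-11| = 15 + 11 = 26 blocks
E: |11| + |17| = 11 + 17 = 28 blocks
F: |-15| + |-20| = 15 + 20 = 35 blocks
G: |9| + |-8| = 9 + 8 = 17 blocks
H: |-1| + |-2| = 1 + 2 = 3 blocks
I: |1| + |23| = 1 + 23 = 24 blocks
J: |-20| + |7| = 20 + 7 = 27 blocks
K: |14| + |24| = 14 + 24 = 38 blocks
Sorted: H (3 blocks) < G (17 blocks) < I (24 blocks) < D (26 blocks) < J (27 blocks) < …

H, G, I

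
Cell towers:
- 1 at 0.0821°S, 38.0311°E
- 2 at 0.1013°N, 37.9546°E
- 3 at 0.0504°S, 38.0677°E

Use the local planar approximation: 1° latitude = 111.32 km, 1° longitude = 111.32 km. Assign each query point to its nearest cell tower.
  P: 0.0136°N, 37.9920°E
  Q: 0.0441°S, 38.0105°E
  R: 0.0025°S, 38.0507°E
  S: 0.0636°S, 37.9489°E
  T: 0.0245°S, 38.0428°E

P→2; Q→1; R→3; S→1; T→3

P at 0.0136°N, 37.9920°E:
  1: 11.5082 km
  2: 10.6134 km
  3: 11.0350 km
  → nearest: 2 (10.6134 km)
Q at 0.0441°S, 38.0105°E:
  1: 4.8118 km
  2: 17.3409 km
  3: 6.4060 km
  → nearest: 1 (4.8118 km)
R at 0.0025°S, 38.0507°E:
  1: 9.1257 km
  2: 15.7468 km
  3: 5.6581 km
  → nearest: 3 (5.6581 km)
S at 0.0636°S, 37.9489°E:
  1: 9.3794 km
  2: 18.3676 km
  3: 13.3062 km
  → nearest: 1 (9.3794 km)
T at 0.0245°S, 38.0428°E:
  1: 6.5430 km
  2: 17.1031 km
  3: 3.9995 km
  → nearest: 3 (3.9995 km)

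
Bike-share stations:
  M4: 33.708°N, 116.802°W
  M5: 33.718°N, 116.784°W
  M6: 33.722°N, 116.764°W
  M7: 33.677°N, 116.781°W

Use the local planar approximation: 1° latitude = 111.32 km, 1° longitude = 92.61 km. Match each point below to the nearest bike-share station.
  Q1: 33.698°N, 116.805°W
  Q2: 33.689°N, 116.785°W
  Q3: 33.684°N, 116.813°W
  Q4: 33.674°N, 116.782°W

Q1 at 33.698°N, 116.805°W:
  M4: √((0.010·111.32)² + (0.003·92.61)²) = √(1.23921 + 0.07719) = 1.147 km
  M5: √((0.020·111.32)² + (0.021·92.61)²) = √(4.95686 + 3.78229) = 2.956 km
  M6: √((0.024·111.32)² + (0.041·92.61)²) = √(7.13787 + 14.41728) = 4.643 km
  M7: √((-0.021·111.32)² + (0.024·92.61)²) = √(5.46493 + 4.94013) = 3.226 km
  → nearest: M4 (1.147 km)
Q2 at 33.689°N, 116.785°W:
  M4: √((0.019·111.32)² + (-0.017·92.61)²) = √(4.47356 + 2.47864) = 2.637 km
  M5: √((0.029·111.32)² + (0.001·92.61)²) = √(10.42179 + 0.00858) = 3.230 km
  M6: √((0.033·111.32)² + (0.021·92.61)²) = √(13.49504 + 3.78229) = 4.157 km
  M7: √((-0.012·111.32)² + (0.004·92.61)²) = √(1.78447 + 0.13723) = 1.386 km
  → nearest: M7 (1.386 km)
Q3 at 33.684°N, 116.813°W:
  M4: √((0.024·111.32)² + (0.011·92.61)²) = √(7.13787 + 1.03777) = 2.859 km
  M5: √((0.034·111.32)² + (0.029·92.61)²) = √(14.32532 + 7.21293) = 4.641 km
  M6: √((0.038·111.32)² + (0.049·92.61)²) = √(17.89425 + 20.59245) = 6.204 km
  M7: √((-0.007·111.32)² + (0.032·92.61)²) = √(0.60721 + 8.78245) = 3.064 km
  → nearest: M4 (2.859 km)
Q4 at 33.674°N, 116.782°W:
  M4: √((0.034·111.32)² + (-0.020·92.61)²) = √(14.32532 + 3.43064) = 4.214 km
  M5: √((0.044·111.32)² + (-0.002·92.61)²) = √(23.99119 + 0.03431) = 4.902 km
  M6: √((0.048·111.32)² + (0.018·92.61)²) = √(28.55150 + 2.77882) = 5.597 km
  M7: √((0.003·111.32)² + (0.001·92.61)²) = √(0.11153 + 0.00858) = 0.347 km
  → nearest: M7 (0.347 km)

Q1→M4; Q2→M7; Q3→M4; Q4→M7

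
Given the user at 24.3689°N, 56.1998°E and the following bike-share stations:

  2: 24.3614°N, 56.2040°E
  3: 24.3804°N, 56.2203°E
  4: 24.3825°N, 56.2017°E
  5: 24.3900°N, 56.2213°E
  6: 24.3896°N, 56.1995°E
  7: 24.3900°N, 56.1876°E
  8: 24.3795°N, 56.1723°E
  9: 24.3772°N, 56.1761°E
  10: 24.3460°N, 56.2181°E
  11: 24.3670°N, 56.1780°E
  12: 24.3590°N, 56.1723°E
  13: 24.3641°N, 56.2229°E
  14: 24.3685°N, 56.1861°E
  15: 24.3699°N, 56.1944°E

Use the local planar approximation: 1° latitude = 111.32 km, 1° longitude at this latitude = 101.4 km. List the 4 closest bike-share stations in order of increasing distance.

15, 2, 14, 4

Distances from 24.3689°N, 56.1998°E:
2: 0.9372 km
3: 2.4413 km
4: 1.5262 km
5: 3.2047 km
6: 2.3045 km
7: 2.6547 km
8: 3.0279 km
9: 2.5747 km
10: 3.1531 km
11: 2.2206 km
12: 2.9984 km
13: 2.4025 km
14: 1.3899 km
15: 0.5588 km
Sorted: 15 (0.5588 km) < 2 (0.9372 km) < 14 (1.3899 km) < 4 (1.5262 km) < 11 (2.2206 km) < 6 (2.3045 km) < …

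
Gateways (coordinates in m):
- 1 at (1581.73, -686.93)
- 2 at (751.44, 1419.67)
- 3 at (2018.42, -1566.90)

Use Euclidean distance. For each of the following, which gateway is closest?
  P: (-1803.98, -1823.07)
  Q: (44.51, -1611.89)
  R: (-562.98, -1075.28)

P→1; Q→1; R→1

P at (-1803.98, -1823.07):
  1: 3571.25 m
  2: 4128.62 m
  3: 3830.97 m
  → nearest: 1 (3571.25 m)
Q at (44.51, -1611.89):
  1: 1794.04 m
  2: 3112.89 m
  3: 1974.42 m
  → nearest: 1 (1794.04 m)
R at (-562.98, -1075.28):
  1: 2179.59 m
  2: 2820.01 m
  3: 2627.80 m
  → nearest: 1 (2179.59 m)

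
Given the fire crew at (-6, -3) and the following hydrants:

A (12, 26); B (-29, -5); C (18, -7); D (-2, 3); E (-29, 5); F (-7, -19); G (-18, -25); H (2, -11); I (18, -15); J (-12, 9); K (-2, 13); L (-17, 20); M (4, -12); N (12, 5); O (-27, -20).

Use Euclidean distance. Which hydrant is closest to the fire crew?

Distances from (-6, -3):
A: √((18)² + (29)²) = √(324.000 + 841.000) = 34.1
B: √((-23)² + (-2)²) = √(529.000 + 4.000) = 23.1
C: √((24)² + (-4)²) = √(576.000 + 16.000) = 24.3
D: √((4)² + (6)²) = √(16.000 + 36.000) = 7.2
E: √((-23)² + (8)²) = √(529.000 + 64.000) = 24.4
F: √((-1)² + (-16)²) = √(1.000 + 256.000) = 16.0
G: √((-12)² + (-22)²) = √(144.000 + 484.000) = 25.1
H: √((8)² + (-8)²) = √(64.000 + 64.000) = 11.3
I: √((24)² + (-12)²) = √(576.000 + 144.000) = 26.8
J: √((-6)² + (12)²) = √(36.000 + 144.000) = 13.4
K: √((4)² + (16)²) = √(16.000 + 256.000) = 16.5
L: √((-11)² + (23)²) = √(121.000 + 529.000) = 25.5
M: √((10)² + (-9)²) = √(100.000 + 81.000) = 13.5
N: √((18)² + (8)²) = √(324.000 + 64.000) = 19.7
O: √((-21)² + (-17)²) = √(441.000 + 289.000) = 27.0
Minimum: D at 7.2.

D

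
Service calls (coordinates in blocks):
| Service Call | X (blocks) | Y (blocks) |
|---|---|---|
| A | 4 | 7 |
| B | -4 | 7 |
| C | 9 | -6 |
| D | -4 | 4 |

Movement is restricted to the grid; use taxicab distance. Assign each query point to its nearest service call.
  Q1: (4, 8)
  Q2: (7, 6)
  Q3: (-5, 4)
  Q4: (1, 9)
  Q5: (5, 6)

Q1→A; Q2→A; Q3→D; Q4→A; Q5→A

Q1 at (4, 8):
  A: 1 blocks
  B: 9 blocks
  C: 19 blocks
  D: 12 blocks
  → nearest: A (1 blocks)
Q2 at (7, 6):
  A: 4 blocks
  B: 12 blocks
  C: 14 blocks
  D: 13 blocks
  → nearest: A (4 blocks)
Q3 at (-5, 4):
  A: 12 blocks
  B: 4 blocks
  C: 24 blocks
  D: 1 blocks
  → nearest: D (1 blocks)
Q4 at (1, 9):
  A: 5 blocks
  B: 7 blocks
  C: 23 blocks
  D: 10 blocks
  → nearest: A (5 blocks)
Q5 at (5, 6):
  A: 2 blocks
  B: 10 blocks
  C: 16 blocks
  D: 11 blocks
  → nearest: A (2 blocks)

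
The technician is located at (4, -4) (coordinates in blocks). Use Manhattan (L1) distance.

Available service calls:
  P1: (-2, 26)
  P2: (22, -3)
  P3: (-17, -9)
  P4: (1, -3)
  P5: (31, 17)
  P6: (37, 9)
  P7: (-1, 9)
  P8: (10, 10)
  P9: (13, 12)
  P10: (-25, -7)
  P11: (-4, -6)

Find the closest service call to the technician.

Distances from (4, -4):
P1: |-6| + |30| = 6 + 30 = 36 blocks
P2: |18| + |1| = 18 + 1 = 19 blocks
P3: |-21| + |-5| = 21 + 5 = 26 blocks
P4: |-3| + |1| = 3 + 1 = 4 blocks
P5: |27| + |21| = 27 + 21 = 48 blocks
P6: |33| + |13| = 33 + 13 = 46 blocks
P7: |-5| + |13| = 5 + 13 = 18 blocks
P8: |6| + |14| = 6 + 14 = 20 blocks
P9: |9| + |16| = 9 + 16 = 25 blocks
P10: |-29| + |-3| = 29 + 3 = 32 blocks
P11: |-8| + |-2| = 8 + 2 = 10 blocks
Minimum: P4 at 4 blocks.

P4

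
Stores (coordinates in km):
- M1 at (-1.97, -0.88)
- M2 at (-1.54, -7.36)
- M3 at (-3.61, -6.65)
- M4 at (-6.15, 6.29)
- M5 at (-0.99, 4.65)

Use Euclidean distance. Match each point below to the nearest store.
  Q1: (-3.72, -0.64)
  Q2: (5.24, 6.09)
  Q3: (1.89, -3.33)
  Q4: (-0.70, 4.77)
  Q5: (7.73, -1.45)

Q1→M1; Q2→M5; Q3→M1; Q4→M5; Q5→M1

Q1 at (-3.72, -0.64):
  M1: √((1.75)² + (-0.24)²) = √(3.0625 + 0.0576) = 1.77 km
  M2: √((2.18)² + (-6.72)²) = √(4.7524 + 45.1584) = 7.06 km
  M3: √((0.11)² + (-6.01)²) = √(0.0121 + 36.1201) = 6.01 km
  M4: √((-2.43)² + (6.93)²) = √(5.9049 + 48.0249) = 7.34 km
  M5: √((2.73)² + (5.29)²) = √(7.4529 + 27.9841) = 5.95 km
  → nearest: M1 (1.77 km)
Q2 at (5.24, 6.09):
  M1: √((-7.21)² + (-6.97)²) = √(51.9841 + 48.5809) = 10.03 km
  M2: √((-6.78)² + (-13.45)²) = √(45.9684 + 180.9025) = 15.06 km
  M3: √((-8.85)² + (-12.74)²) = √(78.3225 + 162.3076) = 15.51 km
  M4: √((-11.39)² + (0.20)²) = √(129.7321 + 0.0400) = 11.39 km
  M5: √((-6.23)² + (-1.44)²) = √(38.8129 + 2.0736) = 6.39 km
  → nearest: M5 (6.39 km)
Q3 at (1.89, -3.33):
  M1: √((-3.86)² + (2.45)²) = √(14.8996 + 6.0025) = 4.57 km
  M2: √((-3.43)² + (-4.03)²) = √(11.7649 + 16.2409) = 5.29 km
  M3: √((-5.50)² + (-3.32)²) = √(30.2500 + 11.0224) = 6.42 km
  M4: √((-8.04)² + (9.62)²) = √(64.6416 + 92.5444) = 12.54 km
  M5: √((-2.88)² + (7.98)²) = √(8.2944 + 63.6804) = 8.48 km
  → nearest: M1 (4.57 km)
Q4 at (-0.70, 4.77):
  M1: √((-1.27)² + (-5.65)²) = √(1.6129 + 31.9225) = 5.79 km
  M2: √((-0.84)² + (-12.13)²) = √(0.7056 + 147.1369) = 12.16 km
  M3: √((-2.91)² + (-11.42)²) = √(8.4681 + 130.4164) = 11.78 km
  M4: √((-5.45)² + (1.52)²) = √(29.7025 + 2.3104) = 5.66 km
  M5: √((-0.29)² + (-0.12)²) = √(0.0841 + 0.0144) = 0.31 km
  → nearest: M5 (0.31 km)
Q5 at (7.73, -1.45):
  M1: √((-9.70)² + (0.57)²) = √(94.0900 + 0.3249) = 9.72 km
  M2: √((-9.27)² + (-5.91)²) = √(85.9329 + 34.9281) = 10.99 km
  M3: √((-11.34)² + (-5.20)²) = √(128.5956 + 27.0400) = 12.48 km
  M4: √((-13.88)² + (7.74)²) = √(192.6544 + 59.9076) = 15.89 km
  M5: √((-8.72)² + (6.10)²) = √(76.0384 + 37.2100) = 10.64 km
  → nearest: M1 (9.72 km)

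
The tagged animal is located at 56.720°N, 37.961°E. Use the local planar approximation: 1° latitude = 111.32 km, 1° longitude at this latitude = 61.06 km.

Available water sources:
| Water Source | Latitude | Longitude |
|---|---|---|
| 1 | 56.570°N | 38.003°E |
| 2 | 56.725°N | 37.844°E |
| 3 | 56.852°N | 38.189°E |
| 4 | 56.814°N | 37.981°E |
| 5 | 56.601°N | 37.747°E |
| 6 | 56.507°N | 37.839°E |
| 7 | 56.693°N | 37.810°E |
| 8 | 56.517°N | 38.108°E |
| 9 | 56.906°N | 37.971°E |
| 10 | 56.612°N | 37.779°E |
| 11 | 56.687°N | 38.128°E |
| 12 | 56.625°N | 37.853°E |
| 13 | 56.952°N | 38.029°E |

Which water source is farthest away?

Distances from 56.720°N, 37.961°E:
1: 16.894 km
2: 7.166 km
3: 20.242 km
4: 10.535 km
5: 18.607 km
6: 24.854 km
7: 9.698 km
8: 24.315 km
9: 20.715 km
10: 16.372 km
11: 10.839 km
12: 12.463 km
13: 26.158 km
Maximum: 13 at 26.158 km.

13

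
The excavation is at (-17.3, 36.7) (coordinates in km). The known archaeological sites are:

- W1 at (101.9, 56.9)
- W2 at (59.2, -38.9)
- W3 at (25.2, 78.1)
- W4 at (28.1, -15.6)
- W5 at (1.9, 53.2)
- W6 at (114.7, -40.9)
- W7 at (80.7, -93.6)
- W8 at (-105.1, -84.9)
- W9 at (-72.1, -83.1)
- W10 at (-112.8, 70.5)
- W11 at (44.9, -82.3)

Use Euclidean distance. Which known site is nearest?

W5

Distances from (-17.3, 36.7):
W1: 120.9 km
W2: 107.6 km
W3: 59.3 km
W4: 69.3 km
W5: 25.3 km
W6: 153.1 km
W7: 163.0 km
W8: 150.0 km
W9: 131.7 km
W10: 101.3 km
W11: 134.3 km
Minimum: W5 at 25.3 km.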